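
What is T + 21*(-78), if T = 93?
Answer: -1545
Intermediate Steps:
T + 21*(-78) = 93 + 21*(-78) = 93 - 1638 = -1545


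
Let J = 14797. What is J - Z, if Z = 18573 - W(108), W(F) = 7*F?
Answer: -3020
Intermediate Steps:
Z = 17817 (Z = 18573 - 7*108 = 18573 - 1*756 = 18573 - 756 = 17817)
J - Z = 14797 - 1*17817 = 14797 - 17817 = -3020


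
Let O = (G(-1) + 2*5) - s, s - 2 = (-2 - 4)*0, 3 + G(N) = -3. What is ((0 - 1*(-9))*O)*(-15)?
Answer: -270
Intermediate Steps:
G(N) = -6 (G(N) = -3 - 3 = -6)
s = 2 (s = 2 + (-2 - 4)*0 = 2 - 6*0 = 2 + 0 = 2)
O = 2 (O = (-6 + 2*5) - 1*2 = (-6 + 10) - 2 = 4 - 2 = 2)
((0 - 1*(-9))*O)*(-15) = ((0 - 1*(-9))*2)*(-15) = ((0 + 9)*2)*(-15) = (9*2)*(-15) = 18*(-15) = -270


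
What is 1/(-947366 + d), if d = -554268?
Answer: -1/1501634 ≈ -6.6594e-7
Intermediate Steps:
1/(-947366 + d) = 1/(-947366 - 554268) = 1/(-1501634) = -1/1501634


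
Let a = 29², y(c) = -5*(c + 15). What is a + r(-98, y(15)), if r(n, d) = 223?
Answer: 1064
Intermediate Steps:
y(c) = -75 - 5*c (y(c) = -5*(15 + c) = -75 - 5*c)
a = 841
a + r(-98, y(15)) = 841 + 223 = 1064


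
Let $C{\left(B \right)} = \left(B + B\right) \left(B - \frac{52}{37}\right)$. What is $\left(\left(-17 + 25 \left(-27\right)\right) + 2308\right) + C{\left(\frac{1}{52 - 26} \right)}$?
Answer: $\frac{20208381}{12506} \approx 1615.9$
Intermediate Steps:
$C{\left(B \right)} = 2 B \left(- \frac{52}{37} + B\right)$ ($C{\left(B \right)} = 2 B \left(B - \frac{52}{37}\right) = 2 B \left(- \frac{52}{37} + B\right)$)
$\left(\left(-17 + 25 \left(-27\right)\right) + 2308\right) + C{\left(\frac{1}{52 - 26} \right)} = \left(\left(-17 + 25 \left(-27\right)\right) + 2308\right) + \frac{2 \left(-52 + \frac{37}{52 - 26}\right)}{37 \left(52 - 26\right)} = \left(\left(-17 - 675\right) + 2308\right) + \frac{2 \left(-52 + \frac{37}{26}\right)}{37 \cdot 26} = \left(-692 + 2308\right) + \frac{2}{37} \cdot \frac{1}{26} \left(-52 + 37 \cdot \frac{1}{26}\right) = 1616 + \frac{2}{37} \cdot \frac{1}{26} \left(-52 + \frac{37}{26}\right) = 1616 + \frac{2}{37} \cdot \frac{1}{26} \left(- \frac{1315}{26}\right) = 1616 - \frac{1315}{12506} = \frac{20208381}{12506}$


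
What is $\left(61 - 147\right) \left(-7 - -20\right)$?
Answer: $-1118$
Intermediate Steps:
$\left(61 - 147\right) \left(-7 - -20\right) = - 86 \left(-7 + 20\right) = \left(-86\right) 13 = -1118$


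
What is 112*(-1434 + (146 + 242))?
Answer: -117152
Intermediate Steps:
112*(-1434 + (146 + 242)) = 112*(-1434 + 388) = 112*(-1046) = -117152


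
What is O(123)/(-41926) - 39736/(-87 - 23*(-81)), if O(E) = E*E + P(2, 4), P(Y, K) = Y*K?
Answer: -52901714/2326893 ≈ -22.735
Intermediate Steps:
P(Y, K) = K*Y
O(E) = 8 + E² (O(E) = E*E + 4*2 = E² + 8 = 8 + E²)
O(123)/(-41926) - 39736/(-87 - 23*(-81)) = (8 + 123²)/(-41926) - 39736/(-87 - 23*(-81)) = (8 + 15129)*(-1/41926) - 39736/(-87 + 1863) = 15137*(-1/41926) - 39736/1776 = -15137/41926 - 39736*1/1776 = -15137/41926 - 4967/222 = -52901714/2326893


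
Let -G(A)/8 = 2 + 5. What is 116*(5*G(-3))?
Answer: -32480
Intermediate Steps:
G(A) = -56 (G(A) = -8*(2 + 5) = -8*7 = -56)
116*(5*G(-3)) = 116*(5*(-56)) = 116*(-280) = -32480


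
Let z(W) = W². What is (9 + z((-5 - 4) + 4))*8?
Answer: 272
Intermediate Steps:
(9 + z((-5 - 4) + 4))*8 = (9 + ((-5 - 4) + 4)²)*8 = (9 + (-9 + 4)²)*8 = (9 + (-5)²)*8 = (9 + 25)*8 = 34*8 = 272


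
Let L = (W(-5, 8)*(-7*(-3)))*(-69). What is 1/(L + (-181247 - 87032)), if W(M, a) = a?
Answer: -1/279871 ≈ -3.5731e-6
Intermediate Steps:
L = -11592 (L = (8*(-7*(-3)))*(-69) = (8*21)*(-69) = 168*(-69) = -11592)
1/(L + (-181247 - 87032)) = 1/(-11592 + (-181247 - 87032)) = 1/(-11592 - 268279) = 1/(-279871) = -1/279871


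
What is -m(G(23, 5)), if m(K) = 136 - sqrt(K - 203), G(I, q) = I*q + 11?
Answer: -136 + I*sqrt(77) ≈ -136.0 + 8.775*I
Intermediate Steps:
G(I, q) = 11 + I*q
m(K) = 136 - sqrt(-203 + K)
-m(G(23, 5)) = -(136 - sqrt(-203 + (11 + 23*5))) = -(136 - sqrt(-203 + (11 + 115))) = -(136 - sqrt(-203 + 126)) = -(136 - sqrt(-77)) = -(136 - I*sqrt(77)) = -136 + I*sqrt(77)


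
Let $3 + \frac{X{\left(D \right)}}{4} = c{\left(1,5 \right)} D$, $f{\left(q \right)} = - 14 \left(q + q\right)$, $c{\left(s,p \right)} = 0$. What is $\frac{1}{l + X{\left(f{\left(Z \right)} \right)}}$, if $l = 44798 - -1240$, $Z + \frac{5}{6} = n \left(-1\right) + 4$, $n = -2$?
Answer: $\frac{1}{46026} \approx 2.1727 \cdot 10^{-5}$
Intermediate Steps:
$Z = \frac{31}{6}$ ($Z = - \frac{5}{6} + \left(\left(-2\right) \left(-1\right) + 4\right) = - \frac{5}{6} + \left(2 + 4\right) = - \frac{5}{6} + 6 = \frac{31}{6} \approx 5.1667$)
$l = 46038$ ($l = 44798 + 1240 = 46038$)
$f{\left(q \right)} = - 28 q$ ($f{\left(q \right)} = - 14 \cdot 2 q = - 28 q$)
$X{\left(D \right)} = -12$ ($X{\left(D \right)} = -12 + 4 \cdot 0 D = -12 + 4 \cdot 0 = -12 + 0 = -12$)
$\frac{1}{l + X{\left(f{\left(Z \right)} \right)}} = \frac{1}{46038 - 12} = \frac{1}{46026}$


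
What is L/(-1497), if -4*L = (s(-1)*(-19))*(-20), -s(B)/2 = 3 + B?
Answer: -380/1497 ≈ -0.25384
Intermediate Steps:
s(B) = -6 - 2*B (s(B) = -2*(3 + B) = -6 - 2*B)
L = 380 (L = -(-6 - 2*(-1))*(-19)*(-20)/4 = -(-6 + 2)*(-19)*(-20)/4 = -(-4*(-19))*(-20)/4 = -19*(-20) = -1/4*(-1520) = 380)
L/(-1497) = 380/(-1497) = 380*(-1/1497) = -380/1497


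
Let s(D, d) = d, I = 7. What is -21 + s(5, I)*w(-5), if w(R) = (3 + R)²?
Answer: 7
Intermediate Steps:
-21 + s(5, I)*w(-5) = -21 + 7*(3 - 5)² = -21 + 7*(-2)² = -21 + 7*4 = -21 + 28 = 7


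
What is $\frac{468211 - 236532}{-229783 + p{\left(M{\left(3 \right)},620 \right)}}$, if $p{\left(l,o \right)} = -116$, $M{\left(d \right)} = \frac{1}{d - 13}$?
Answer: $- \frac{231679}{229899} \approx -1.0077$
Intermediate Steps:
$M{\left(d \right)} = \frac{1}{-13 + d}$
$\frac{468211 - 236532}{-229783 + p{\left(M{\left(3 \right)},620 \right)}} = \frac{468211 - 236532}{-229783 - 116} = \frac{231679}{-229899} = 231679 \left(- \frac{1}{229899}\right) = - \frac{231679}{229899}$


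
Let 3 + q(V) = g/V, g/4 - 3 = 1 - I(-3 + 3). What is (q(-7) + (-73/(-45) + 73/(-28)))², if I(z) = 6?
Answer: 12823561/1587600 ≈ 8.0773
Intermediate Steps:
g = -8 (g = 12 + 4*(1 - 1*6) = 12 + 4*(1 - 6) = 12 + 4*(-5) = 12 - 20 = -8)
q(V) = -3 - 8/V
(q(-7) + (-73/(-45) + 73/(-28)))² = ((-3 - 8/(-7)) + (-73/(-45) + 73/(-28)))² = ((-3 - 8*(-⅐)) + (-73*(-1/45) + 73*(-1/28)))² = ((-3 + 8/7) + (73/45 - 73/28))² = (-13/7 - 1241/1260)² = (-3581/1260)² = 12823561/1587600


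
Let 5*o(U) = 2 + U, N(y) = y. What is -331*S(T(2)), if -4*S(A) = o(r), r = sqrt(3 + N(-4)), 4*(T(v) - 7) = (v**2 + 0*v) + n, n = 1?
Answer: 331/10 + 331*I/20 ≈ 33.1 + 16.55*I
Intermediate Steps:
T(v) = 29/4 + v**2/4 (T(v) = 7 + ((v**2 + 0*v) + 1)/4 = 7 + ((v**2 + 0) + 1)/4 = 7 + (v**2 + 1)/4 = 7 + (1 + v**2)/4 = 7 + (1/4 + v**2/4) = 29/4 + v**2/4)
r = I (r = sqrt(3 - 4) = sqrt(-1) = I ≈ 1.0*I)
o(U) = 2/5 + U/5 (o(U) = (2 + U)/5 = 2/5 + U/5)
S(A) = -1/10 - I/20 (S(A) = -(2/5 + I/5)/4 = -1/10 - I/20)
-331*S(T(2)) = -331*(-1/10 - I/20) = 331/10 + 331*I/20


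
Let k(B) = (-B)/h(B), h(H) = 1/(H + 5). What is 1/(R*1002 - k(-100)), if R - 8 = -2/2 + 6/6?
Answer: 1/17516 ≈ 5.7091e-5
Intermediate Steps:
R = 8 (R = 8 + (-2/2 + 6/6) = 8 + (-2*1/2 + 6*(1/6)) = 8 + (-1 + 1) = 8 + 0 = 8)
h(H) = 1/(5 + H)
k(B) = -B*(5 + B) (k(B) = (-B)/(1/(5 + B)) = (-B)*(5 + B) = -B*(5 + B))
1/(R*1002 - k(-100)) = 1/(8*1002 - (-1)*(-100)*(5 - 100)) = 1/(8016 - (-1)*(-100)*(-95)) = 1/(8016 - 1*(-9500)) = 1/(8016 + 9500) = 1/17516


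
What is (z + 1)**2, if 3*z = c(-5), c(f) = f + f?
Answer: 49/9 ≈ 5.4444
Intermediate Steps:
c(f) = 2*f
z = -10/3 (z = (2*(-5))/3 = (1/3)*(-10) = -10/3 ≈ -3.3333)
(z + 1)**2 = (-10/3 + 1)**2 = (-7/3)**2 = 49/9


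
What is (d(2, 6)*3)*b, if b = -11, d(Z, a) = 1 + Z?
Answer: -99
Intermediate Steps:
(d(2, 6)*3)*b = ((1 + 2)*3)*(-11) = (3*3)*(-11) = 9*(-11) = -99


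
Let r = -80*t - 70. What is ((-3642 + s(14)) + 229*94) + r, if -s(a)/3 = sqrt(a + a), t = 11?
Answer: 16934 - 6*sqrt(7) ≈ 16918.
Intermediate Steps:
s(a) = -3*sqrt(2)*sqrt(a) (s(a) = -3*sqrt(a + a) = -3*sqrt(2)*sqrt(a))
r = -950 (r = -80*11 - 70 = -880 - 70 = -950)
((-3642 + s(14)) + 229*94) + r = ((-3642 - 3*sqrt(2)*sqrt(14)) + 229*94) - 950 = ((-3642 - 6*sqrt(7)) + 21526) - 950 = (17884 - 6*sqrt(7)) - 950 = 16934 - 6*sqrt(7)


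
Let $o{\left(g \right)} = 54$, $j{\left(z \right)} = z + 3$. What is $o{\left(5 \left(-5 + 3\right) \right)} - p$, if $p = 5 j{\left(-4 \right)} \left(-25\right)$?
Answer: $-71$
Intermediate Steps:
$j{\left(z \right)} = 3 + z$
$p = 125$ ($p = 5 \left(3 - 4\right) \left(-25\right) = 5 \left(-1\right) \left(-25\right) = \left(-5\right) \left(-25\right) = 125$)
$o{\left(5 \left(-5 + 3\right) \right)} - p = 54 - 125 = -71$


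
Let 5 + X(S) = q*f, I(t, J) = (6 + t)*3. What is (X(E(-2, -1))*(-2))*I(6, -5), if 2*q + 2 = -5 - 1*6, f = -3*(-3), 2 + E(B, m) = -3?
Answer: 4572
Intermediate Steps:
E(B, m) = -5 (E(B, m) = -2 - 3 = -5)
f = 9
I(t, J) = 18 + 3*t
q = -13/2 (q = -1 + (-5 - 1*6)/2 = -1 + (-5 - 6)/2 = -1 + (½)*(-11) = -1 - 11/2 = -13/2 ≈ -6.5000)
X(S) = -127/2 (X(S) = -5 - 13/2*9 = -5 - 117/2 = -127/2)
(X(E(-2, -1))*(-2))*I(6, -5) = (-127/2*(-2))*(18 + 3*6) = 127*(18 + 18) = 127*36 = 4572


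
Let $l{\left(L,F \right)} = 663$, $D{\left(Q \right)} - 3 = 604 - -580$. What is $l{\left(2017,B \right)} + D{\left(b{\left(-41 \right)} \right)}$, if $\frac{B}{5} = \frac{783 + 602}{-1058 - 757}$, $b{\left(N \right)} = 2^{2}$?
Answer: $1850$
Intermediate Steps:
$b{\left(N \right)} = 4$
$B = - \frac{1385}{363}$ ($B = 5 \frac{783 + 602}{-1058 - 757} = 5 \frac{1385}{-1815} = 5 \cdot 1385 \left(- \frac{1}{1815}\right) = 5 \left(- \frac{277}{363}\right) = - \frac{1385}{363} \approx -3.8154$)
$D{\left(Q \right)} = 1187$ ($D{\left(Q \right)} = 3 + \left(604 - -580\right) = 3 + \left(604 + 580\right) = 3 + 1184 = 1187$)
$l{\left(2017,B \right)} + D{\left(b{\left(-41 \right)} \right)} = 663 + 1187 = 1850$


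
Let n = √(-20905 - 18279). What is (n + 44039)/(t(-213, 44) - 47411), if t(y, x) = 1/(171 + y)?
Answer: -1849638/1991263 - 168*I*√2449/1991263 ≈ -0.92888 - 0.0041752*I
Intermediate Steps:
n = 4*I*√2449 (n = √(-39184) = 4*I*√2449 ≈ 197.95*I)
(n + 44039)/(t(-213, 44) - 47411) = (4*I*√2449 + 44039)/(1/(171 - 213) - 47411) = (44039 + 4*I*√2449)/(1/(-42) - 47411) = (44039 + 4*I*√2449)/(-1/42 - 47411) = (44039 + 4*I*√2449)/(-1991263/42) = (44039 + 4*I*√2449)*(-42/1991263) = -1849638/1991263 - 168*I*√2449/1991263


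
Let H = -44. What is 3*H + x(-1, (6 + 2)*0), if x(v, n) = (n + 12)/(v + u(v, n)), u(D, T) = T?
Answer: -144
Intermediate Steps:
x(v, n) = (12 + n)/(n + v) (x(v, n) = (n + 12)/(v + n) = (12 + n)/(n + v))
3*H + x(-1, (6 + 2)*0) = 3*(-44) + (12 + (6 + 2)*0)/((6 + 2)*0 - 1) = -132 + (12 + 8*0)/(8*0 - 1) = -132 + (12 + 0)/(0 - 1) = -132 + 12/(-1) = -132 - 1*12 = -132 - 12 = -144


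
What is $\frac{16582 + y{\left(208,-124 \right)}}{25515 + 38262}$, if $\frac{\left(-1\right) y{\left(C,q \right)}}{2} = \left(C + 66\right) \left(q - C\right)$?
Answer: $\frac{198518}{63777} \approx 3.1127$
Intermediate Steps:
$y{\left(C,q \right)} = - 2 \left(66 + C\right) \left(q - C\right)$ ($y{\left(C,q \right)} = - 2 \left(C + 66\right) \left(q - C\right) = - 2 \left(66 + C\right) \left(q - C\right)$)
$\frac{16582 + y{\left(208,-124 \right)}}{25515 + 38262} = \frac{16582 + \left(\left(-132\right) \left(-124\right) + 2 \cdot 208^{2} + 132 \cdot 208 - 416 \left(-124\right)\right)}{25515 + 38262} = \frac{16582 + \left(16368 + 2 \cdot 43264 + 27456 + 51584\right)}{63777} = \left(16582 + \left(16368 + 86528 + 27456 + 51584\right)\right) \frac{1}{63777} = \left(16582 + 181936\right) \frac{1}{63777} = 198518 \cdot \frac{1}{63777} = \frac{198518}{63777}$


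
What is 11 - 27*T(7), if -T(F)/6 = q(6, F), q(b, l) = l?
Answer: 1145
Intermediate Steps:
T(F) = -6*F
11 - 27*T(7) = 11 - (-162)*7 = 11 - 27*(-42) = 11 + 1134 = 1145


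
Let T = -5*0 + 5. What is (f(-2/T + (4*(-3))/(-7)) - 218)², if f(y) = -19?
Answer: 56169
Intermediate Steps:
T = 5 (T = 0 + 5 = 5)
(f(-2/T + (4*(-3))/(-7)) - 218)² = (-19 - 218)² = (-237)² = 56169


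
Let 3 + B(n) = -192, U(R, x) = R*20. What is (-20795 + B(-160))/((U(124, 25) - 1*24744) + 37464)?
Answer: -2099/1520 ≈ -1.3809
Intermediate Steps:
U(R, x) = 20*R
B(n) = -195 (B(n) = -3 - 192 = -195)
(-20795 + B(-160))/((U(124, 25) - 1*24744) + 37464) = (-20795 - 195)/((20*124 - 1*24744) + 37464) = -20990/((2480 - 24744) + 37464) = -20990/(-22264 + 37464) = -20990/15200 = -20990*1/15200 = -2099/1520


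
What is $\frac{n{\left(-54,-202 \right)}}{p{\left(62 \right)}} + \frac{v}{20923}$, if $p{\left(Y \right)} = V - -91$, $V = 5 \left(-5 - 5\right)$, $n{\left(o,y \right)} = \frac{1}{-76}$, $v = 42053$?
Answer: $\frac{131016225}{65196068} \approx 2.0096$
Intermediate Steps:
$n{\left(o,y \right)} = - \frac{1}{76}$
$V = -50$ ($V = 5 \left(-10\right) = -50$)
$p{\left(Y \right)} = 41$ ($p{\left(Y \right)} = -50 - -91 = -50 + 91 = 41$)
$\frac{n{\left(-54,-202 \right)}}{p{\left(62 \right)}} + \frac{v}{20923} = - \frac{1}{76 \cdot 41} + \frac{42053}{20923} = \left(- \frac{1}{76}\right) \frac{1}{41} + 42053 \cdot \frac{1}{20923} = - \frac{1}{3116} + \frac{42053}{20923} = \frac{131016225}{65196068}$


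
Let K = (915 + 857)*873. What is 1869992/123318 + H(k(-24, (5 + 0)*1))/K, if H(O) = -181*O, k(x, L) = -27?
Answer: 160744333301/10598195556 ≈ 15.167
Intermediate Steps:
K = 1546956 (K = 1772*873 = 1546956)
1869992/123318 + H(k(-24, (5 + 0)*1))/K = 1869992/123318 - 181*(-27)/1546956 = 1869992*(1/123318) + 4887*(1/1546956) = 934996/61659 + 543/171884 = 160744333301/10598195556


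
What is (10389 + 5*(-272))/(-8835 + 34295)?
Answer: 9029/25460 ≈ 0.35463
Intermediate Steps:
(10389 + 5*(-272))/(-8835 + 34295) = (10389 - 1360)/25460 = 9029*(1/25460) = 9029/25460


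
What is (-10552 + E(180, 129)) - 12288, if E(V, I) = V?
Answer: -22660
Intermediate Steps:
(-10552 + E(180, 129)) - 12288 = (-10552 + 180) - 12288 = -10372 - 12288 = -22660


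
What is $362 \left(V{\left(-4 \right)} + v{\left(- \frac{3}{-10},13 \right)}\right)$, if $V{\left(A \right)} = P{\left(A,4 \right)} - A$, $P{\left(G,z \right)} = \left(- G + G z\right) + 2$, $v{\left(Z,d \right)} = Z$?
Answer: $- \frac{10317}{5} \approx -2063.4$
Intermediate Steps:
$P{\left(G,z \right)} = 2 - G + G z$
$V{\left(A \right)} = 2 + 2 A$ ($V{\left(A \right)} = \left(2 - A + A 4\right) - A = \left(2 - A + 4 A\right) - A = \left(2 + 3 A\right) - A = 2 + 2 A$)
$362 \left(V{\left(-4 \right)} + v{\left(- \frac{3}{-10},13 \right)}\right) = 362 \left(\left(2 + 2 \left(-4\right)\right) - \frac{3}{-10}\right) = 362 \left(\left(2 - 8\right) - - \frac{3}{10}\right) = 362 \left(-6 + \frac{3}{10}\right) = 362 \left(- \frac{57}{10}\right) = - \frac{10317}{5}$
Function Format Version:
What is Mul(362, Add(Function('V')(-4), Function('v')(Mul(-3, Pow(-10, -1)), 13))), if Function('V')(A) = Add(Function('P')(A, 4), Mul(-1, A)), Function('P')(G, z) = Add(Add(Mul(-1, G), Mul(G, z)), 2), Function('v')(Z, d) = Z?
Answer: Rational(-10317, 5) ≈ -2063.4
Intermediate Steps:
Function('P')(G, z) = Add(2, Mul(-1, G), Mul(G, z))
Function('V')(A) = Add(2, Mul(2, A)) (Function('V')(A) = Add(Add(2, Mul(-1, A), Mul(A, 4)), Mul(-1, A)) = Add(Add(2, Mul(-1, A), Mul(4, A)), Mul(-1, A)) = Add(Add(2, Mul(3, A)), Mul(-1, A)) = Add(2, Mul(2, A)))
Mul(362, Add(Function('V')(-4), Function('v')(Mul(-3, Pow(-10, -1)), 13))) = Mul(362, Add(Add(2, Mul(2, -4)), Mul(-3, Pow(-10, -1)))) = Mul(362, Add(Add(2, -8), Mul(-3, Rational(-1, 10)))) = Mul(362, Add(-6, Rational(3, 10))) = Mul(362, Rational(-57, 10)) = Rational(-10317, 5)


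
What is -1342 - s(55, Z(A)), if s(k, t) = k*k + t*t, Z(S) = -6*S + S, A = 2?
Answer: -4467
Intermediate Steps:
Z(S) = -5*S
s(k, t) = k**2 + t**2
-1342 - s(55, Z(A)) = -1342 - (55**2 + (-5*2)**2) = -1342 - (3025 + (-10)**2) = -1342 - (3025 + 100) = -1342 - 1*3125 = -1342 - 3125 = -4467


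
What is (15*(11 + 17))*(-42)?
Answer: -17640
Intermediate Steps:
(15*(11 + 17))*(-42) = (15*28)*(-42) = 420*(-42) = -17640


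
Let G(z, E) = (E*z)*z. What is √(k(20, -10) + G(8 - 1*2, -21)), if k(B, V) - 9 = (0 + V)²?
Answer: I*√647 ≈ 25.436*I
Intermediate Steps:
G(z, E) = E*z²
k(B, V) = 9 + V² (k(B, V) = 9 + (0 + V)² = 9 + V²)
√(k(20, -10) + G(8 - 1*2, -21)) = √((9 + (-10)²) - 21*(8 - 1*2)²) = √((9 + 100) - 21*(8 - 2)²) = √(109 - 21*6²) = √(109 - 21*36) = √(109 - 756) = √(-647) = I*√647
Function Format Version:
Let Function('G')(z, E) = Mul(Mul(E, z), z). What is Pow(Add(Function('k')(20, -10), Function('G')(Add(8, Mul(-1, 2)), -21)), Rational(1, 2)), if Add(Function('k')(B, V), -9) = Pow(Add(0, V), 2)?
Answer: Mul(I, Pow(647, Rational(1, 2))) ≈ Mul(25.436, I)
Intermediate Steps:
Function('G')(z, E) = Mul(E, Pow(z, 2))
Function('k')(B, V) = Add(9, Pow(V, 2)) (Function('k')(B, V) = Add(9, Pow(Add(0, V), 2)) = Add(9, Pow(V, 2)))
Pow(Add(Function('k')(20, -10), Function('G')(Add(8, Mul(-1, 2)), -21)), Rational(1, 2)) = Pow(Add(Add(9, Pow(-10, 2)), Mul(-21, Pow(Add(8, Mul(-1, 2)), 2))), Rational(1, 2)) = Pow(Add(Add(9, 100), Mul(-21, Pow(Add(8, -2), 2))), Rational(1, 2)) = Pow(Add(109, Mul(-21, Pow(6, 2))), Rational(1, 2)) = Pow(Add(109, Mul(-21, 36)), Rational(1, 2)) = Pow(Add(109, -756), Rational(1, 2)) = Pow(-647, Rational(1, 2)) = Mul(I, Pow(647, Rational(1, 2)))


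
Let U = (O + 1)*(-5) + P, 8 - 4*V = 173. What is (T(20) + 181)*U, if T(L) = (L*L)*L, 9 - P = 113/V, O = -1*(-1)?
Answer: 782649/55 ≈ 14230.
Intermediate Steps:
V = -165/4 (V = 2 - ¼*173 = 2 - 173/4 = -165/4 ≈ -41.250)
O = 1
P = 1937/165 (P = 9 - 113/(-165/4) = 9 - 113*(-4)/165 = 9 - 1*(-452/165) = 9 + 452/165 = 1937/165 ≈ 11.739)
T(L) = L³ (T(L) = L²*L = L³)
U = 287/165 (U = (1 + 1)*(-5) + 1937/165 = 2*(-5) + 1937/165 = -10 + 1937/165 = 287/165 ≈ 1.7394)
(T(20) + 181)*U = (20³ + 181)*(287/165) = (8000 + 181)*(287/165) = 8181*(287/165) = 782649/55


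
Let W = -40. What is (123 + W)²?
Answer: 6889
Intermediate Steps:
(123 + W)² = (123 - 40)² = 83² = 6889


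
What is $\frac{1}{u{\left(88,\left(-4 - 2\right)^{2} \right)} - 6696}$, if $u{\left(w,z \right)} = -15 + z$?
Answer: $- \frac{1}{6675} \approx -0.00014981$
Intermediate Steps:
$\frac{1}{u{\left(88,\left(-4 - 2\right)^{2} \right)} - 6696} = \frac{1}{\left(-15 + \left(-4 - 2\right)^{2}\right) - 6696} = \frac{1}{\left(-15 + \left(-6\right)^{2}\right) - 6696} = \frac{1}{\left(-15 + 36\right) - 6696} = \frac{1}{21 - 6696} = \frac{1}{-6675} = - \frac{1}{6675}$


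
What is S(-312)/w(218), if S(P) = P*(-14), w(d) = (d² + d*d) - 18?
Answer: 168/3655 ≈ 0.045964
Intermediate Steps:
w(d) = -18 + 2*d² (w(d) = (d² + d²) - 18 = 2*d² - 18 = -18 + 2*d²)
S(P) = -14*P
S(-312)/w(218) = (-14*(-312))/(-18 + 2*218²) = 4368/(-18 + 2*47524) = 4368/(-18 + 95048) = 4368/95030 = 4368*(1/95030) = 168/3655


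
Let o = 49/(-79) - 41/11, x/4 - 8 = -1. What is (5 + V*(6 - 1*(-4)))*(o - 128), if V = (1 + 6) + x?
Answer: -40828550/869 ≈ -46983.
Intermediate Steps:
x = 28 (x = 32 + 4*(-1) = 32 - 4 = 28)
V = 35 (V = (1 + 6) + 28 = 7 + 28 = 35)
o = -3778/869 (o = 49*(-1/79) - 41*1/11 = -49/79 - 41/11 = -3778/869 ≈ -4.3475)
(5 + V*(6 - 1*(-4)))*(o - 128) = (5 + 35*(6 - 1*(-4)))*(-3778/869 - 128) = (5 + 35*(6 + 4))*(-115010/869) = (5 + 35*10)*(-115010/869) = (5 + 350)*(-115010/869) = 355*(-115010/869) = -40828550/869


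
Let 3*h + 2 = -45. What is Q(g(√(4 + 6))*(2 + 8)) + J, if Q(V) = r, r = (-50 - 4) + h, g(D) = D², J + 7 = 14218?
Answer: 42424/3 ≈ 14141.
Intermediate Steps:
J = 14211 (J = -7 + 14218 = 14211)
h = -47/3 (h = -⅔ + (⅓)*(-45) = -⅔ - 15 = -47/3 ≈ -15.667)
r = -209/3 (r = (-50 - 4) - 47/3 = -54 - 47/3 = -209/3 ≈ -69.667)
Q(V) = -209/3
Q(g(√(4 + 6))*(2 + 8)) + J = -209/3 + 14211 = 42424/3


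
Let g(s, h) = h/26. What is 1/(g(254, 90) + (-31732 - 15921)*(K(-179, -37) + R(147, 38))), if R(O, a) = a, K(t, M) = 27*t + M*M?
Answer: 13/2122369359 ≈ 6.1252e-9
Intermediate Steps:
g(s, h) = h/26 (g(s, h) = h*(1/26) = h/26)
K(t, M) = M**2 + 27*t (K(t, M) = 27*t + M**2 = M**2 + 27*t)
1/(g(254, 90) + (-31732 - 15921)*(K(-179, -37) + R(147, 38))) = 1/((1/26)*90 + (-31732 - 15921)*(((-37)**2 + 27*(-179)) + 38)) = 1/(45/13 - 47653*((1369 - 4833) + 38)) = 1/(45/13 - 47653*(-3464 + 38)) = 1/(45/13 - 47653*(-3426)) = 1/(45/13 + 163259178) = 1/(2122369359/13) = 13/2122369359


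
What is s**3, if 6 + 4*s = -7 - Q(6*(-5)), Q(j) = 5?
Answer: -729/8 ≈ -91.125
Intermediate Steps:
s = -9/2 (s = -3/2 + (-7 - 1*5)/4 = -3/2 + (-7 - 5)/4 = -3/2 + (1/4)*(-12) = -3/2 - 3 = -9/2 ≈ -4.5000)
s**3 = (-9/2)**3 = -729/8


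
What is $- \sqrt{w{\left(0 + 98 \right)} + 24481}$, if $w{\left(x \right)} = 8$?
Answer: $- 3 \sqrt{2721} \approx -156.49$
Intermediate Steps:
$- \sqrt{w{\left(0 + 98 \right)} + 24481} = - \sqrt{8 + 24481} = - \sqrt{24489} = - 3 \sqrt{2721}$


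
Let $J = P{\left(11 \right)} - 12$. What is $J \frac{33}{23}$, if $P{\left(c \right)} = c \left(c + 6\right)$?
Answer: $\frac{5775}{23} \approx 251.09$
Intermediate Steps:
$P{\left(c \right)} = c \left(6 + c\right)$
$J = 175$ ($J = 11 \left(6 + 11\right) - 12 = 11 \cdot 17 - 12 = 187 - 12 = 175$)
$J \frac{33}{23} = 175 \cdot \frac{33}{23} = \frac{5775}{23}$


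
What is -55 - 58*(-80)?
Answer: 4585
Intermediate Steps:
-55 - 58*(-80) = -55 + 4640 = 4585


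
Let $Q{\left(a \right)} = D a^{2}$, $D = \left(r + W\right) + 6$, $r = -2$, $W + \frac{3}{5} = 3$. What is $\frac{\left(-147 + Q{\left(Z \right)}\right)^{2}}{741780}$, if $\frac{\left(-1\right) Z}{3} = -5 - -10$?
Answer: $\frac{185761}{82420} \approx 2.2538$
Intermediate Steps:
$W = \frac{12}{5}$ ($W = - \frac{3}{5} + 3 = \frac{12}{5} \approx 2.4$)
$Z = -15$ ($Z = - 3 \left(-5 - -10\right) = - 3 \left(-5 + 10\right) = \left(-3\right) 5 = -15$)
$D = \frac{32}{5}$ ($D = \left(-2 + \frac{12}{5}\right) + 6 = \frac{2}{5} + 6 = \frac{32}{5} \approx 6.4$)
$Q{\left(a \right)} = \frac{32 a^{2}}{5}$
$\frac{\left(-147 + Q{\left(Z \right)}\right)^{2}}{741780} = \frac{\left(-147 + \frac{32 \left(-15\right)^{2}}{5}\right)^{2}}{741780} = \left(-147 + \frac{32}{5} \cdot 225\right)^{2} \cdot \frac{1}{741780} = \left(-147 + 1440\right)^{2} \cdot \frac{1}{741780} = 1293^{2} \cdot \frac{1}{741780} = 1671849 \cdot \frac{1}{741780} = \frac{185761}{82420}$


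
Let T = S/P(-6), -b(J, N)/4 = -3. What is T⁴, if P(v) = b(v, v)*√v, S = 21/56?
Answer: 1/37748736 ≈ 2.6491e-8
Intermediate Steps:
b(J, N) = 12 (b(J, N) = -4*(-3) = 12)
S = 3/8 (S = 21*(1/56) = 3/8 ≈ 0.37500)
P(v) = 12*√v
T = -I*√6/192 (T = 3/(8*((12*√(-6)))) = 3/(8*((12*(I*√6)))) = 3/(8*((12*I*√6))) = 3*(-I*√6/72)/8 = -I*√6/192 ≈ -0.012758*I)
T⁴ = (-I*√6/192)⁴ = 1/37748736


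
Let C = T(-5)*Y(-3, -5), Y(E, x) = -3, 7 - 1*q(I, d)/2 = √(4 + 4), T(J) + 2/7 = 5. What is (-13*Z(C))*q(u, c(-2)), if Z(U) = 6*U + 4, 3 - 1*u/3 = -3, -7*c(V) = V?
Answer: 14716 - 29432*√2/7 ≈ 8769.8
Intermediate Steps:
T(J) = 33/7 (T(J) = -2/7 + 5 = 33/7)
c(V) = -V/7
u = 18 (u = 9 - 3*(-3) = 9 + 9 = 18)
q(I, d) = 14 - 4*√2 (q(I, d) = 14 - 2*√(4 + 4) = 14 - 4*√2)
C = -99/7 (C = (33/7)*(-3) = -99/7 ≈ -14.143)
Z(U) = 4 + 6*U
(-13*Z(C))*q(u, c(-2)) = (-13*(4 + 6*(-99/7)))*(14 - 4*√2) = (-13*(4 - 594/7))*(14 - 4*√2) = (-13*(-566/7))*(14 - 4*√2) = 7358*(14 - 4*√2)/7 = 14716 - 29432*√2/7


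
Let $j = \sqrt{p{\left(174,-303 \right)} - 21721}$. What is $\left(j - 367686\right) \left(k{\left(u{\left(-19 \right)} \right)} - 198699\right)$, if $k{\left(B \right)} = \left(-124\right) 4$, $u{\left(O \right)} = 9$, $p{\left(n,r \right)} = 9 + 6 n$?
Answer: $73241212770 - 398390 i \sqrt{5167} \approx 7.3241 \cdot 10^{10} - 2.8637 \cdot 10^{7} i$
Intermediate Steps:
$k{\left(B \right)} = -496$
$j = 2 i \sqrt{5167}$ ($j = \sqrt{\left(9 + 6 \cdot 174\right) - 21721} = \sqrt{\left(9 + 1044\right) - 21721} = \sqrt{1053 - 21721} = \sqrt{-20668} = 2 i \sqrt{5167} \approx 143.76 i$)
$\left(j - 367686\right) \left(k{\left(u{\left(-19 \right)} \right)} - 198699\right) = \left(2 i \sqrt{5167} - 367686\right) \left(-496 - 198699\right) = \left(-367686 + 2 i \sqrt{5167}\right) \left(-199195\right) = 73241212770 - 398390 i \sqrt{5167}$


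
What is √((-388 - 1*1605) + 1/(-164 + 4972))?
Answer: I*√11517976286/2404 ≈ 44.643*I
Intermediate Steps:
√((-388 - 1*1605) + 1/(-164 + 4972)) = √((-388 - 1605) + 1/4808) = √(-1993 + 1/4808) = √(-9582343/4808) = I*√11517976286/2404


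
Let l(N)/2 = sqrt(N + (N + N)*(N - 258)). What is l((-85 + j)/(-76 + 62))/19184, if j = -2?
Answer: I*sqrt(153033)/67144 ≈ 0.0058262*I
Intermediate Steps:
l(N) = 2*sqrt(N + 2*N*(-258 + N)) (l(N) = 2*sqrt(N + (N + N)*(N - 258)) = 2*sqrt(N + (2*N)*(-258 + N)) = 2*sqrt(N + 2*N*(-258 + N)))
l((-85 + j)/(-76 + 62))/19184 = (2*sqrt(((-85 - 2)/(-76 + 62))*(-515 + 2*((-85 - 2)/(-76 + 62)))))/19184 = (2*sqrt((-87/(-14))*(-515 + 2*(-87/(-14)))))*(1/19184) = (2*sqrt((-87*(-1/14))*(-515 + 2*(-87*(-1/14)))))*(1/19184) = (2*sqrt(87*(-515 + 2*(87/14))/14))*(1/19184) = (2*sqrt(87*(-515 + 87/7)/14))*(1/19184) = (2*sqrt((87/14)*(-3518/7)))*(1/19184) = (2*sqrt(-153033/49))*(1/19184) = (2*(I*sqrt(153033)/7))*(1/19184) = (2*I*sqrt(153033)/7)*(1/19184) = I*sqrt(153033)/67144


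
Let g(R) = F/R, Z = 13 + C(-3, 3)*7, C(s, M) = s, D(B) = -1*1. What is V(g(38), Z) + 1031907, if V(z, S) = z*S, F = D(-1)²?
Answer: 19606229/19 ≈ 1.0319e+6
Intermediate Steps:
D(B) = -1
Z = -8 (Z = 13 - 3*7 = 13 - 21 = -8)
F = 1 (F = (-1)² = 1)
g(R) = 1/R
V(z, S) = S*z
V(g(38), Z) + 1031907 = -8/38 + 1031907 = -8*1/38 + 1031907 = -4/19 + 1031907 = 19606229/19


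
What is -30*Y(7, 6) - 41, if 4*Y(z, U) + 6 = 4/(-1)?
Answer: 34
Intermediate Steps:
Y(z, U) = -5/2 (Y(z, U) = -3/2 + (4/(-1))/4 = -3/2 + (4*(-1))/4 = -3/2 + (¼)*(-4) = -3/2 - 1 = -5/2)
-30*Y(7, 6) - 41 = -30*(-5/2) - 41 = 75 - 41 = 34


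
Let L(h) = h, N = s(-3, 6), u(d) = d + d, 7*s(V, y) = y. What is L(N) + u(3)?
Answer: 48/7 ≈ 6.8571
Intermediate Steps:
s(V, y) = y/7
u(d) = 2*d
N = 6/7 (N = (⅐)*6 = 6/7 ≈ 0.85714)
L(N) + u(3) = 6/7 + 2*3 = 6/7 + 6 = 48/7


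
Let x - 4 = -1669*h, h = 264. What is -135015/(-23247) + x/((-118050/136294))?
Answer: 77559040418387/152461575 ≈ 5.0871e+5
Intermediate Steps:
x = -440612 (x = 4 - 1669*264 = 4 - 440616 = -440612)
-135015/(-23247) + x/((-118050/136294)) = -135015/(-23247) - 440612/((-118050/136294)) = -135015*(-1/23247) - 440612/((-118050*1/136294)) = 45005/7749 - 440612/(-59025/68147) = 45005/7749 - 440612*(-68147/59025) = 45005/7749 + 30026385964/59025 = 77559040418387/152461575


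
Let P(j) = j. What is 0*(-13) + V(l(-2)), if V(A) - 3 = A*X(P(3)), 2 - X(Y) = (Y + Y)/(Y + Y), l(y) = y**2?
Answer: 7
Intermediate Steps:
X(Y) = 1 (X(Y) = 2 - (Y + Y)/(Y + Y) = 2 - 2*Y/(2*Y) = 2 - 2*Y*1/(2*Y) = 2 - 1*1 = 2 - 1 = 1)
V(A) = 3 + A (V(A) = 3 + A*1 = 3 + A)
0*(-13) + V(l(-2)) = 0*(-13) + (3 + (-2)**2) = 0 + (3 + 4) = 0 + 7 = 7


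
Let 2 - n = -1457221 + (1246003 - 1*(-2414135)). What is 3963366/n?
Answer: -120102/66755 ≈ -1.7991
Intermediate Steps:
n = -2202915 (n = 2 - (-1457221 + (1246003 - 1*(-2414135))) = 2 - (-1457221 + (1246003 + 2414135)) = 2 - (-1457221 + 3660138) = 2 - 1*2202917 = 2 - 2202917 = -2202915)
3963366/n = 3963366/(-2202915) = 3963366*(-1/2202915) = -120102/66755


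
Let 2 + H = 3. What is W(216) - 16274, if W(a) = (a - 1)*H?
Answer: -16059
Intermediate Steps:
H = 1 (H = -2 + 3 = 1)
W(a) = -1 + a (W(a) = (a - 1)*1 = (-1 + a)*1 = -1 + a)
W(216) - 16274 = (-1 + 216) - 16274 = 215 - 16274 = -16059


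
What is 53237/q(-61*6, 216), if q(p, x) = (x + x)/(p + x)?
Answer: -1330925/72 ≈ -18485.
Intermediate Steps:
q(p, x) = 2*x/(p + x) (q(p, x) = (2*x)/(p + x) = 2*x/(p + x))
53237/q(-61*6, 216) = 53237/((2*216/(-61*6 + 216))) = 53237/((2*216/(-366 + 216))) = 53237/((2*216/(-150))) = 53237/((2*216*(-1/150))) = 53237/(-72/25) = 53237*(-25/72) = -1330925/72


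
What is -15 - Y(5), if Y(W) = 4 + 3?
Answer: -22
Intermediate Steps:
Y(W) = 7
-15 - Y(5) = -15 - 1*7 = -15 - 7 = -22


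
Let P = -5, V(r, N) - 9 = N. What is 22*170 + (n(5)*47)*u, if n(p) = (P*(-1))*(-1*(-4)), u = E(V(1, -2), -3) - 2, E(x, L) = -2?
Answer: -20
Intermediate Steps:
V(r, N) = 9 + N
u = -4 (u = -2 - 2 = -4)
n(p) = 20 (n(p) = (-5*(-1))*(-1*(-4)) = 5*4 = 20)
22*170 + (n(5)*47)*u = 22*170 + (20*47)*(-4) = 3740 + 940*(-4) = 3740 - 3760 = -20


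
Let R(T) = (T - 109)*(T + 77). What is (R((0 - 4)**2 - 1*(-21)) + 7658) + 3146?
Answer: 2596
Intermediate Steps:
R(T) = (-109 + T)*(77 + T)
(R((0 - 4)**2 - 1*(-21)) + 7658) + 3146 = ((-8393 + ((0 - 4)**2 - 1*(-21))**2 - 32*((0 - 4)**2 - 1*(-21))) + 7658) + 3146 = ((-8393 + ((-4)**2 + 21)**2 - 32*((-4)**2 + 21)) + 7658) + 3146 = ((-8393 + (16 + 21)**2 - 32*(16 + 21)) + 7658) + 3146 = ((-8393 + 37**2 - 32*37) + 7658) + 3146 = ((-8393 + 1369 - 1184) + 7658) + 3146 = (-8208 + 7658) + 3146 = -550 + 3146 = 2596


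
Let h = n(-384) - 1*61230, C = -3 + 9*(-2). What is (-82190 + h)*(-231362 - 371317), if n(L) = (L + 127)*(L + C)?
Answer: 23706378465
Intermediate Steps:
C = -21 (C = -3 - 18 = -21)
n(L) = (-21 + L)*(127 + L) (n(L) = (L + 127)*(L - 21) = (127 + L)*(-21 + L) = (-21 + L)*(127 + L))
h = 42855 (h = (-2667 + (-384)² + 106*(-384)) - 1*61230 = (-2667 + 147456 - 40704) - 61230 = 104085 - 61230 = 42855)
(-82190 + h)*(-231362 - 371317) = (-82190 + 42855)*(-231362 - 371317) = -39335*(-602679) = 23706378465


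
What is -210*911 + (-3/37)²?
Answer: -261903381/1369 ≈ -1.9131e+5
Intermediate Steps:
-210*911 + (-3/37)² = -191310 + (-3*1/37)² = -191310 + (-3/37)² = -191310 + 9/1369 = -261903381/1369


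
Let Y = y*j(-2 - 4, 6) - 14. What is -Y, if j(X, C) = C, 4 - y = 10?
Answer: 50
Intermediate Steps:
y = -6 (y = 4 - 1*10 = 4 - 10 = -6)
Y = -50 (Y = -6*6 - 14 = -36 - 14 = -50)
-Y = -1*(-50) = 50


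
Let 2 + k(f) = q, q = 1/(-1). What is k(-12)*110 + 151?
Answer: -179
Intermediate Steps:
q = -1
k(f) = -3 (k(f) = -2 - 1 = -3)
k(-12)*110 + 151 = -3*110 + 151 = -330 + 151 = -179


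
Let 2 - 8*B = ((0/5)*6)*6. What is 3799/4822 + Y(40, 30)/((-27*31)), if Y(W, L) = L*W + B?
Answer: -5215685/8072028 ≈ -0.64614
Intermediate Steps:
B = ¼ (B = ¼ - (0/5)*6*6/8 = ¼ - (0*(⅕))*6*6/8 = ¼ - 0*6*6/8 = ¼ - 0*6 = ¼ - ⅛*0 = ¼ + 0 = ¼ ≈ 0.25000)
Y(W, L) = ¼ + L*W (Y(W, L) = L*W + ¼ = ¼ + L*W)
3799/4822 + Y(40, 30)/((-27*31)) = 3799/4822 + (¼ + 30*40)/((-27*31)) = 3799*(1/4822) + (¼ + 1200)/(-837) = 3799/4822 + (4801/4)*(-1/837) = 3799/4822 - 4801/3348 = -5215685/8072028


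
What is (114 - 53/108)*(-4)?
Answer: -12259/27 ≈ -454.04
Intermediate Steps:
(114 - 53/108)*(-4) = (12259/108)*(-4) = -12259/27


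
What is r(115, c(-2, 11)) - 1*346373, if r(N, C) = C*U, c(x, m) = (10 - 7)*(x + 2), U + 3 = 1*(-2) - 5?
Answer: -346373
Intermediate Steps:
U = -10 (U = -3 + (1*(-2) - 5) = -3 + (-2 - 5) = -3 - 7 = -10)
c(x, m) = 6 + 3*x (c(x, m) = 3*(2 + x) = 6 + 3*x)
r(N, C) = -10*C (r(N, C) = C*(-10) = -10*C)
r(115, c(-2, 11)) - 1*346373 = -10*(6 + 3*(-2)) - 1*346373 = -10*(6 - 6) - 346373 = -10*0 - 346373 = 0 - 346373 = -346373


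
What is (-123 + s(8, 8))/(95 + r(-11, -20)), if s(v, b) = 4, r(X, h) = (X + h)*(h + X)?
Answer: -119/1056 ≈ -0.11269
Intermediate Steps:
r(X, h) = (X + h)² (r(X, h) = (X + h)*(X + h) = (X + h)²)
(-123 + s(8, 8))/(95 + r(-11, -20)) = (-123 + 4)/(95 + (-11 - 20)²) = -119/(95 + (-31)²) = -119/(95 + 961) = -119/1056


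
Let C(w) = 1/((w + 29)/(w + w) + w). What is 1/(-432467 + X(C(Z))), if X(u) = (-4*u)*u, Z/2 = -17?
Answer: -5322249/2301697076779 ≈ -2.3123e-6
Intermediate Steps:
Z = -34 (Z = 2*(-17) = -34)
C(w) = 1/(w + (29 + w)/(2*w)) (C(w) = 1/((29 + w)/((2*w)) + w) = 1/((29 + w)*(1/(2*w)) + w) = 1/((29 + w)/(2*w) + w) = 1/(w + (29 + w)/(2*w)))
X(u) = -4*u**2
1/(-432467 + X(C(Z))) = 1/(-432467 - 4*4624/(29 - 34 + 2*(-34)**2)**2) = 1/(-432467 - 4*4624/(29 - 34 + 2*1156)**2) = 1/(-432467 - 4*4624/(29 - 34 + 2312)**2) = 1/(-432467 - 4*(2*(-34)/2307)**2) = 1/(-432467 - 4*(2*(-34)*(1/2307))**2) = 1/(-432467 - 4*(-68/2307)**2) = 1/(-432467 - 4*4624/5322249) = 1/(-432467 - 18496/5322249) = 1/(-2301697076779/5322249) = -5322249/2301697076779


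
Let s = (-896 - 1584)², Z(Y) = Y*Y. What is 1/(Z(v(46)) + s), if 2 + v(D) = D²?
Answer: 1/10619396 ≈ 9.4167e-8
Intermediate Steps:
v(D) = -2 + D²
Z(Y) = Y²
s = 6150400 (s = (-2480)² = 6150400)
1/(Z(v(46)) + s) = 1/((-2 + 46²)² + 6150400) = 1/((-2 + 2116)² + 6150400) = 1/(2114² + 6150400) = 1/(4468996 + 6150400) = 1/10619396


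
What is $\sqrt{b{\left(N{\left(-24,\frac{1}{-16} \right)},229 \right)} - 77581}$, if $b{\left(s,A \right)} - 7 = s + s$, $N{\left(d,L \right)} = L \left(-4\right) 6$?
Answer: $39 i \sqrt{51} \approx 278.52 i$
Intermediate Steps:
$N{\left(d,L \right)} = - 24 L$ ($N{\left(d,L \right)} = - 4 L 6 = - 24 L$)
$b{\left(s,A \right)} = 7 + 2 s$ ($b{\left(s,A \right)} = 7 + \left(s + s\right) = 7 + 2 s$)
$\sqrt{b{\left(N{\left(-24,\frac{1}{-16} \right)},229 \right)} - 77581} = \sqrt{\left(7 + 2 \left(- \frac{24}{-16}\right)\right) - 77581} = \sqrt{\left(7 + 2 \left(\left(-24\right) \left(- \frac{1}{16}\right)\right)\right) - 77581} = \sqrt{\left(7 + 2 \cdot \frac{3}{2}\right) - 77581} = \sqrt{\left(7 + 3\right) - 77581} = \sqrt{10 - 77581} = \sqrt{-77571} = 39 i \sqrt{51}$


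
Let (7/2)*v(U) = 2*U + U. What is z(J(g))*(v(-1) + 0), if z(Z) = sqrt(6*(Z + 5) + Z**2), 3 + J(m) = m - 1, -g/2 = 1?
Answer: -6*sqrt(30)/7 ≈ -4.6948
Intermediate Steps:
g = -2 (g = -2*1 = -2)
J(m) = -4 + m (J(m) = -3 + (m - 1) = -3 + (-1 + m) = -4 + m)
v(U) = 6*U/7 (v(U) = 2*(2*U + U)/7 = 2*(3*U)/7 = 6*U/7)
z(Z) = sqrt(30 + Z**2 + 6*Z) (z(Z) = sqrt(6*(5 + Z) + Z**2) = sqrt((30 + 6*Z) + Z**2) = sqrt(30 + Z**2 + 6*Z))
z(J(g))*(v(-1) + 0) = sqrt(30 + (-4 - 2)**2 + 6*(-4 - 2))*((6/7)*(-1) + 0) = sqrt(30 + (-6)**2 + 6*(-6))*(-6/7 + 0) = sqrt(30 + 36 - 36)*(-6/7) = sqrt(30)*(-6/7) = -6*sqrt(30)/7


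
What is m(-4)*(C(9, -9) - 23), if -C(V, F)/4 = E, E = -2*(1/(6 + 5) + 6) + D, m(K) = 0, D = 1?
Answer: 0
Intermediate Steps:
E = -123/11 (E = -2*(1/(6 + 5) + 6) + 1 = -2*(1/11 + 6) + 1 = -2*67/11 + 1 = -134/11 + 1 = -123/11 ≈ -11.182)
C(V, F) = 492/11 (C(V, F) = -4*(-123/11) = 492/11)
m(-4)*(C(9, -9) - 23) = 0*(492/11 - 23) = 0*(239/11) = 0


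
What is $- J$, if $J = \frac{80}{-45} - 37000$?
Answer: $\frac{333016}{9} \approx 37002.0$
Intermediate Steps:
$J = - \frac{333016}{9}$ ($J = 80 \left(- \frac{1}{45}\right) - 37000 = - \frac{16}{9} - 37000 = - \frac{333016}{9} \approx -37002.0$)
$- J = \left(-1\right) \left(- \frac{333016}{9}\right) = \frac{333016}{9}$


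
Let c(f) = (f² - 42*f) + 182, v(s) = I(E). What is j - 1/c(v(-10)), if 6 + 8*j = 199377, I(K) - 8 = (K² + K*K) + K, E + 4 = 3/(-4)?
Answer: 6257258323/251080 ≈ 24921.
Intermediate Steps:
E = -19/4 (E = -4 + 3/(-4) = -4 + 3*(-¼) = -4 - ¾ = -19/4 ≈ -4.7500)
I(K) = 8 + K + 2*K² (I(K) = 8 + ((K² + K*K) + K) = 8 + ((K² + K²) + K) = 8 + (2*K² + K) = 8 + (K + 2*K²) = 8 + K + 2*K²)
v(s) = 387/8 (v(s) = 8 - 19/4 + 2*(-19/4)² = 8 - 19/4 + 2*(361/16) = 8 - 19/4 + 361/8 = 387/8)
j = 199371/8 (j = -¾ + (⅛)*199377 = -¾ + 199377/8 = 199371/8 ≈ 24921.)
c(f) = 182 + f² - 42*f
j - 1/c(v(-10)) = 199371/8 - 1/(182 + (387/8)² - 42*387/8) = 199371/8 - 1/(182 + 149769/64 - 8127/4) = 199371/8 - 1/31385/64 = 199371/8 - 1*64/31385 = 199371/8 - 64/31385 = 6257258323/251080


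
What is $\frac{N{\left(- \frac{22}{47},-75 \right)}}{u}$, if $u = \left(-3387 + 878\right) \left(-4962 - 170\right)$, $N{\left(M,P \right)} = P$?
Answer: $- \frac{75}{12876188} \approx -5.8247 \cdot 10^{-6}$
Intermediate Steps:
$u = 12876188$ ($u = \left(-2509\right) \left(-5132\right) = 12876188$)
$\frac{N{\left(- \frac{22}{47},-75 \right)}}{u} = - \frac{75}{12876188}$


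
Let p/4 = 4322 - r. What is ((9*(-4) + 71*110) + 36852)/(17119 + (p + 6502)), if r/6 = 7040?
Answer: -44626/128051 ≈ -0.34850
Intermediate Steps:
r = 42240 (r = 6*7040 = 42240)
p = -151672 (p = 4*(4322 - 1*42240) = 4*(4322 - 42240) = 4*(-37918) = -151672)
((9*(-4) + 71*110) + 36852)/(17119 + (p + 6502)) = ((9*(-4) + 71*110) + 36852)/(17119 + (-151672 + 6502)) = ((-36 + 7810) + 36852)/(17119 - 145170) = (7774 + 36852)/(-128051) = 44626*(-1/128051) = -44626/128051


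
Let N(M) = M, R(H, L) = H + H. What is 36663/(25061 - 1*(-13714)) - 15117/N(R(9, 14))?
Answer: -5914159/7050 ≈ -838.89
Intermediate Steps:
R(H, L) = 2*H
36663/(25061 - 1*(-13714)) - 15117/N(R(9, 14)) = 36663/(25061 - 1*(-13714)) - 15117/(2*9) = 36663/(25061 + 13714) - 15117/18 = 36663/38775 - 15117*1/18 = 36663*(1/38775) - 5039/6 = 1111/1175 - 5039/6 = -5914159/7050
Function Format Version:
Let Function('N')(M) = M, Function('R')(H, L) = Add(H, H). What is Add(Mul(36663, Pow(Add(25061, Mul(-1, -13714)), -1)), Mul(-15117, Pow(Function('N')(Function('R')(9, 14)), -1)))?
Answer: Rational(-5914159, 7050) ≈ -838.89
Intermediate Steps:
Function('R')(H, L) = Mul(2, H)
Add(Mul(36663, Pow(Add(25061, Mul(-1, -13714)), -1)), Mul(-15117, Pow(Function('N')(Function('R')(9, 14)), -1))) = Add(Mul(36663, Pow(Add(25061, Mul(-1, -13714)), -1)), Mul(-15117, Pow(Mul(2, 9), -1))) = Add(Mul(36663, Pow(Add(25061, 13714), -1)), Mul(-15117, Pow(18, -1))) = Add(Mul(36663, Pow(38775, -1)), Mul(-15117, Rational(1, 18))) = Add(Mul(36663, Rational(1, 38775)), Rational(-5039, 6)) = Add(Rational(1111, 1175), Rational(-5039, 6)) = Rational(-5914159, 7050)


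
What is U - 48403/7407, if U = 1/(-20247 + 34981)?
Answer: -713162395/109134738 ≈ -6.5347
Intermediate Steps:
U = 1/14734 ≈ 6.7870e-5
U - 48403/7407 = 1/14734 - 48403/7407 = -713162395/109134738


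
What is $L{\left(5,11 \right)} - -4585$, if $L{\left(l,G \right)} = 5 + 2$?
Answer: $4592$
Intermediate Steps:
$L{\left(l,G \right)} = 7$
$L{\left(5,11 \right)} - -4585 = 7 - -4585 = 7 + 4585 = 4592$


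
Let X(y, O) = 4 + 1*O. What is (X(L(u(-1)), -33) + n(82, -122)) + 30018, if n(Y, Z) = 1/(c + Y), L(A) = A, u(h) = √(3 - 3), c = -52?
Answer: 899671/30 ≈ 29989.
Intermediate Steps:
u(h) = 0 (u(h) = √0 = 0)
X(y, O) = 4 + O
n(Y, Z) = 1/(-52 + Y)
(X(L(u(-1)), -33) + n(82, -122)) + 30018 = ((4 - 33) + 1/(-52 + 82)) + 30018 = (-29 + 1/30) + 30018 = -869/30 + 30018 = 899671/30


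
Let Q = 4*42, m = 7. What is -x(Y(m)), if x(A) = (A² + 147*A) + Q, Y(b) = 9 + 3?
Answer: -2076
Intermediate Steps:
Y(b) = 12
Q = 168
x(A) = 168 + A² + 147*A (x(A) = (A² + 147*A) + 168 = 168 + A² + 147*A)
-x(Y(m)) = -(168 + 12² + 147*12) = -(168 + 144 + 1764) = -1*2076 = -2076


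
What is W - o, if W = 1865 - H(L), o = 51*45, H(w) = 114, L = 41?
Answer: -544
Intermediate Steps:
o = 2295
W = 1751 (W = 1865 - 1*114 = 1865 - 114 = 1751)
W - o = 1751 - 1*2295 = 1751 - 2295 = -544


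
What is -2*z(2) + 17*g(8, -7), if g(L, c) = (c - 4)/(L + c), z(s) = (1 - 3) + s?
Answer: -187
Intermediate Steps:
z(s) = -2 + s
g(L, c) = (-4 + c)/(L + c)
-2*z(2) + 17*g(8, -7) = -2*(-2 + 2) + 17*((-4 - 7)/(8 - 7)) = -2*0 + 17*(-11/1) = 0 + 17*(1*(-11)) = 0 + 17*(-11) = 0 - 187 = -187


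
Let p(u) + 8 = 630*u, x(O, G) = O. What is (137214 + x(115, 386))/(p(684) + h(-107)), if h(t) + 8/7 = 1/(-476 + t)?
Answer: 560439649/1758547201 ≈ 0.31869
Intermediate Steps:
h(t) = -8/7 + 1/(-476 + t)
p(u) = -8 + 630*u
(137214 + x(115, 386))/(p(684) + h(-107)) = (137214 + 115)/((-8 + 630*684) + (3815 - 8*(-107))/(7*(-476 - 107))) = 137329/((-8 + 430920) + (1/7)*(3815 + 856)/(-583)) = 137329/(430912 + (1/7)*(-1/583)*4671) = 137329/(430912 - 4671/4081) = 137329/(1758547201/4081) = 137329*(4081/1758547201) = 560439649/1758547201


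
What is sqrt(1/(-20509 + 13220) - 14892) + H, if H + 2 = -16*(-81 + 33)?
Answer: 766 + 7*I*sqrt(16147037429)/7289 ≈ 766.0 + 122.03*I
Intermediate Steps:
H = 766 (H = -2 - 16*(-81 + 33) = -2 - 16*(-48) = -2 + 768 = 766)
sqrt(1/(-20509 + 13220) - 14892) + H = sqrt(1/(-20509 + 13220) - 14892) + 766 = sqrt(1/(-7289) - 14892) + 766 = sqrt(-1/7289 - 14892) + 766 = sqrt(-108547789/7289) + 766 = 7*I*sqrt(16147037429)/7289 + 766 = 766 + 7*I*sqrt(16147037429)/7289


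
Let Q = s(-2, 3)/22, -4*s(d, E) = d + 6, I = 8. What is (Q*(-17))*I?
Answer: 68/11 ≈ 6.1818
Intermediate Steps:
s(d, E) = -3/2 - d/4 (s(d, E) = -(d + 6)/4 = -(6 + d)/4 = -3/2 - d/4)
Q = -1/22 (Q = (-3/2 - ¼*(-2))/22 = (-3/2 + ½)*(1/22) = -1*1/22 = -1/22 ≈ -0.045455)
(Q*(-17))*I = -1/22*(-17)*8 = (17/22)*8 = 68/11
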